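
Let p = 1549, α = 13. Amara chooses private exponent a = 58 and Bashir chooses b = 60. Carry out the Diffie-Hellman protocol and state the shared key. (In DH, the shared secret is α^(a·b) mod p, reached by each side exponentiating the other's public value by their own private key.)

Amara sends A = α^a mod p = 13^58 mod 1549.
13^1 ≡ 13 (mod 1549)
13^2 = (13^1)^2 ≡ 13^2 = 169 ≡ 169 (mod 1549)
13^4 = (13^2)^2 ≡ 169^2 = 28561 ≡ 679 (mod 1549)
13^8 = (13^4)^2 ≡ 679^2 = 461041 ≡ 988 (mod 1549)
13^16 = (13^8)^2 ≡ 988^2 = 976144 ≡ 274 (mod 1549)
13^32 = (13^16)^2 ≡ 274^2 = 75076 ≡ 724 (mod 1549)
13^58 = 13^32 · 13^16 · 13^8 · 13^2 ≡ 724 · 274 · 988 · 169 ≡ 798 (mod 1549).
So A = 798. Bashir then computes K = A^b mod p = 798^60 mod 1549.
798^1 ≡ 798 (mod 1549)
798^2 = (798^1)^2 ≡ 798^2 = 636804 ≡ 165 (mod 1549)
798^4 = (798^2)^2 ≡ 165^2 = 27225 ≡ 892 (mod 1549)
798^8 = (798^4)^2 ≡ 892^2 = 795664 ≡ 1027 (mod 1549)
798^16 = (798^8)^2 ≡ 1027^2 = 1054729 ≡ 1409 (mod 1549)
798^32 = (798^16)^2 ≡ 1409^2 = 1985281 ≡ 1012 (mod 1549)
798^60 = 798^32 · 798^16 · 798^8 · 798^4 ≡ 1012 · 1409 · 1027 · 892 ≡ 134 (mod 1549).

134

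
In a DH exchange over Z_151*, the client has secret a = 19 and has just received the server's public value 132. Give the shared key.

143

Shared key K = 132^19 mod 151.
132^1 ≡ 132 (mod 151)
132^2 = (132^1)^2 ≡ 132^2 = 17424 ≡ 59 (mod 151)
132^4 = (132^2)^2 ≡ 59^2 = 3481 ≡ 8 (mod 151)
132^8 = (132^4)^2 ≡ 8^2 = 64 ≡ 64 (mod 151)
132^16 = (132^8)^2 ≡ 64^2 = 4096 ≡ 19 (mod 151)
132^19 = 132^16 · 132^2 · 132^1 ≡ 19 · 59 · 132 ≡ 143 (mod 151).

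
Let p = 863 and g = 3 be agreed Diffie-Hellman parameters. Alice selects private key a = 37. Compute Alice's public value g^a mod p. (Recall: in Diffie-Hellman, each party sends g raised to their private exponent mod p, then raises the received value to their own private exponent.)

Public value = 3^37 mod 863.
3^1 ≡ 3 (mod 863)
3^2 = (3^1)^2 ≡ 3^2 = 9 ≡ 9 (mod 863)
3^4 = (3^2)^2 ≡ 9^2 = 81 ≡ 81 (mod 863)
3^8 = (3^4)^2 ≡ 81^2 = 6561 ≡ 520 (mod 863)
3^16 = (3^8)^2 ≡ 520^2 = 270400 ≡ 281 (mod 863)
3^32 = (3^16)^2 ≡ 281^2 = 78961 ≡ 428 (mod 863)
3^37 = 3^32 · 3^4 · 3^1 ≡ 428 · 81 · 3 ≡ 444 (mod 863).

444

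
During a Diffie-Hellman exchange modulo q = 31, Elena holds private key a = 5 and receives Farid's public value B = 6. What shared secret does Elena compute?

26

Shared key K = 6^5 mod 31.
6^1 ≡ 6 (mod 31)
6^2 = (6^1)^2 ≡ 6^2 = 36 ≡ 5 (mod 31)
6^4 = (6^2)^2 ≡ 5^2 = 25 ≡ 25 (mod 31)
6^5 = 6^4 · 6^1 ≡ 25 · 6 ≡ 26 (mod 31).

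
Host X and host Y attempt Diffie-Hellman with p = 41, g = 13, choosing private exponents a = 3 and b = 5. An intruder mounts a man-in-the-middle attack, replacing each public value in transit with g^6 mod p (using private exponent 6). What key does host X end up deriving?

8

Host X receives an intruder's public value M = 13^6 mod 41 instead of the honest one.
13^1 ≡ 13 (mod 41)
13^2 = (13^1)^2 ≡ 13^2 = 169 ≡ 5 (mod 41)
13^4 = (13^2)^2 ≡ 5^2 = 25 ≡ 25 (mod 41)
13^6 = 13^4 · 13^2 ≡ 25 · 5 ≡ 2 (mod 41).
So M = 2. Host X computes K = M^3 mod 41.
2^1 ≡ 2 (mod 41)
2^2 = (2^1)^2 ≡ 2^2 = 4 ≡ 4 (mod 41)
2^3 = 2^2 · 2^1 ≡ 4 · 2 ≡ 8 (mod 41).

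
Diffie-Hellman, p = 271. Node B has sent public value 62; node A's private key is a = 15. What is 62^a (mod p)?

169

Shared key K = 62^15 mod 271.
62^1 ≡ 62 (mod 271)
62^2 = (62^1)^2 ≡ 62^2 = 3844 ≡ 50 (mod 271)
62^4 = (62^2)^2 ≡ 50^2 = 2500 ≡ 61 (mod 271)
62^8 = (62^4)^2 ≡ 61^2 = 3721 ≡ 198 (mod 271)
62^15 = 62^8 · 62^4 · 62^2 · 62^1 ≡ 198 · 61 · 50 · 62 ≡ 169 (mod 271).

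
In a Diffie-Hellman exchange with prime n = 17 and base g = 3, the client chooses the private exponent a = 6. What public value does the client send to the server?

Public value = 3^{6} \pmod{17}.
3^1 ≡ 3 (mod 17)
3^2 = (3^1)^2 ≡ 3^2 = 9 ≡ 9 (mod 17)
3^4 = (3^2)^2 ≡ 9^2 = 81 ≡ 13 (mod 17)
3^6 = 3^4 · 3^2 ≡ 13 · 9 ≡ 15 (mod 17).

15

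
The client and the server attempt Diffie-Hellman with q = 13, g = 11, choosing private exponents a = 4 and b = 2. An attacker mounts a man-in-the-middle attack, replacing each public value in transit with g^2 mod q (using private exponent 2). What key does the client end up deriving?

The client receives an attacker's public value M = 11^2 mod 13 instead of the honest one.
11^1 ≡ 11 (mod 13)
11^2 = (11^1)^2 ≡ 11^2 = 121 ≡ 4 (mod 13)
So M = 4. The client computes K = M^4 mod 13.
4^1 ≡ 4 (mod 13)
4^2 = (4^1)^2 ≡ 4^2 = 16 ≡ 3 (mod 13)
4^4 = (4^2)^2 ≡ 3^2 = 9 ≡ 9 (mod 13)

9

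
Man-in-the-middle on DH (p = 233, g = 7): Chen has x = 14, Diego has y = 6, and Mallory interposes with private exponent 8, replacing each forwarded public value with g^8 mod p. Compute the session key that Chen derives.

Chen receives Mallory's public value M = 7^8 mod 233 instead of the honest one.
7^1 ≡ 7 (mod 233)
7^2 = (7^1)^2 ≡ 7^2 = 49 ≡ 49 (mod 233)
7^4 = (7^2)^2 ≡ 49^2 = 2401 ≡ 71 (mod 233)
7^8 = (7^4)^2 ≡ 71^2 = 5041 ≡ 148 (mod 233)
So M = 148. Chen computes K = M^14 mod 233.
148^1 ≡ 148 (mod 233)
148^2 = (148^1)^2 ≡ 148^2 = 21904 ≡ 2 (mod 233)
148^4 = (148^2)^2 ≡ 2^2 = 4 ≡ 4 (mod 233)
148^8 = (148^4)^2 ≡ 4^2 = 16 ≡ 16 (mod 233)
148^14 = 148^8 · 148^4 · 148^2 ≡ 16 · 4 · 2 ≡ 128 (mod 233).

128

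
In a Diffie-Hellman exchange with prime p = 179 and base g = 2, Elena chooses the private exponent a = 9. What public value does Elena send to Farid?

Public value = 2^9 mod 179.
2^1 ≡ 2 (mod 179)
2^2 = (2^1)^2 ≡ 2^2 = 4 ≡ 4 (mod 179)
2^4 = (2^2)^2 ≡ 4^2 = 16 ≡ 16 (mod 179)
2^8 = (2^4)^2 ≡ 16^2 = 256 ≡ 77 (mod 179)
2^9 = 2^8 · 2^1 ≡ 77 · 2 ≡ 154 (mod 179).

154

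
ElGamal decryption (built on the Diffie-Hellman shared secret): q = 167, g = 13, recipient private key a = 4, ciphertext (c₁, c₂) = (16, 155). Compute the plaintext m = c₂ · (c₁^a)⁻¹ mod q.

139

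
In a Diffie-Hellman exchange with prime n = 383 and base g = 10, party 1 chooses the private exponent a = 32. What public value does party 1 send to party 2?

Public value = 10^32 mod 383.
10^1 ≡ 10 (mod 383)
10^2 = (10^1)^2 ≡ 10^2 = 100 ≡ 100 (mod 383)
10^4 = (10^2)^2 ≡ 100^2 = 10000 ≡ 42 (mod 383)
10^8 = (10^4)^2 ≡ 42^2 = 1764 ≡ 232 (mod 383)
10^16 = (10^8)^2 ≡ 232^2 = 53824 ≡ 204 (mod 383)
10^32 = (10^16)^2 ≡ 204^2 = 41616 ≡ 252 (mod 383)

252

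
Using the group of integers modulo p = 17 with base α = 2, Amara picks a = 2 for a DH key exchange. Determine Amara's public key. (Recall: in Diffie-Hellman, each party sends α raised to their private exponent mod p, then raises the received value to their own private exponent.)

Public value = 2^2 mod 17.
2^1 ≡ 2 (mod 17)
2^2 = (2^1)^2 ≡ 2^2 = 4 ≡ 4 (mod 17)

4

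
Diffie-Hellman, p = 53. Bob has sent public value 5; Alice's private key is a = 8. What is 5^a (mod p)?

Shared key K = 5^8 mod 53.
5^1 ≡ 5 (mod 53)
5^2 = (5^1)^2 ≡ 5^2 = 25 ≡ 25 (mod 53)
5^4 = (5^2)^2 ≡ 25^2 = 625 ≡ 42 (mod 53)
5^8 = (5^4)^2 ≡ 42^2 = 1764 ≡ 15 (mod 53)

15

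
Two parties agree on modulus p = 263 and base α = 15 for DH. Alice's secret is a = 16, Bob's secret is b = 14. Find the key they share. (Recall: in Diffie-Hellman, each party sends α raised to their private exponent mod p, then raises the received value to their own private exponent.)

Bob sends B = α^b mod p = 15^14 mod 263.
15^1 ≡ 15 (mod 263)
15^2 = (15^1)^2 ≡ 15^2 = 225 ≡ 225 (mod 263)
15^4 = (15^2)^2 ≡ 225^2 = 50625 ≡ 129 (mod 263)
15^8 = (15^4)^2 ≡ 129^2 = 16641 ≡ 72 (mod 263)
15^14 = 15^8 · 15^4 · 15^2 ≡ 72 · 129 · 225 ≡ 2 (mod 263).
So B = 2. Alice then computes K = B^a mod p = 2^16 mod 263.
2^1 ≡ 2 (mod 263)
2^2 = (2^1)^2 ≡ 2^2 = 4 ≡ 4 (mod 263)
2^4 = (2^2)^2 ≡ 4^2 = 16 ≡ 16 (mod 263)
2^8 = (2^4)^2 ≡ 16^2 = 256 ≡ 256 (mod 263)
2^16 = (2^8)^2 ≡ 256^2 = 65536 ≡ 49 (mod 263)

49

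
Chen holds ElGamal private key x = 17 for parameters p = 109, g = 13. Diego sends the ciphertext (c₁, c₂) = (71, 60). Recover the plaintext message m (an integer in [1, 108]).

9

Shared mask s = c₁^x mod p = 71^17 mod 109.
71^1 ≡ 71 (mod 109)
71^2 = (71^1)^2 ≡ 71^2 = 5041 ≡ 27 (mod 109)
71^4 = (71^2)^2 ≡ 27^2 = 729 ≡ 75 (mod 109)
71^8 = (71^4)^2 ≡ 75^2 = 5625 ≡ 66 (mod 109)
71^16 = (71^8)^2 ≡ 66^2 = 4356 ≡ 105 (mod 109)
71^17 = 71^16 · 71^1 ≡ 105 · 71 ≡ 43 (mod 109).
So s = 43; s⁻¹ ≡ 71 (mod 109).
m = c₂ · s⁻¹ mod 109 = 60 · 71 mod 109 = 9.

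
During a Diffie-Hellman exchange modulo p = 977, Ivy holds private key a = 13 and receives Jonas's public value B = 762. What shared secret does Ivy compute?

652

Shared key K = 762^13 mod 977.
762^1 ≡ 762 (mod 977)
762^2 = (762^1)^2 ≡ 762^2 = 580644 ≡ 306 (mod 977)
762^4 = (762^2)^2 ≡ 306^2 = 93636 ≡ 821 (mod 977)
762^8 = (762^4)^2 ≡ 821^2 = 674041 ≡ 888 (mod 977)
762^13 = 762^8 · 762^4 · 762^1 ≡ 888 · 821 · 762 ≡ 652 (mod 977).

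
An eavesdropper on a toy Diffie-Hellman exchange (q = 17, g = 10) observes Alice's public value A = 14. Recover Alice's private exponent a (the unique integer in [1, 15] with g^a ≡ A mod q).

3

Try successive powers of 10 modulo 17:
10^1 ≡ 10
10^2 ≡ 15
10^3 ≡ 14
Found: a = 3.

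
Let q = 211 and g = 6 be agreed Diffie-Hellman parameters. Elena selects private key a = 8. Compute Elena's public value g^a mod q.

56

Public value = 6^8 mod 211.
6^1 ≡ 6 (mod 211)
6^2 = (6^1)^2 ≡ 6^2 = 36 ≡ 36 (mod 211)
6^4 = (6^2)^2 ≡ 36^2 = 1296 ≡ 30 (mod 211)
6^8 = (6^4)^2 ≡ 30^2 = 900 ≡ 56 (mod 211)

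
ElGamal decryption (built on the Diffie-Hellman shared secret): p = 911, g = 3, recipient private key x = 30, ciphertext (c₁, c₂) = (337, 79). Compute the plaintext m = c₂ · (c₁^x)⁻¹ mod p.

Shared mask s = c₁^x mod p = 337^30 mod 911.
337^1 ≡ 337 (mod 911)
337^2 = (337^1)^2 ≡ 337^2 = 113569 ≡ 605 (mod 911)
337^4 = (337^2)^2 ≡ 605^2 = 366025 ≡ 714 (mod 911)
337^8 = (337^4)^2 ≡ 714^2 = 509796 ≡ 547 (mod 911)
337^16 = (337^8)^2 ≡ 547^2 = 299209 ≡ 401 (mod 911)
337^30 = 337^16 · 337^8 · 337^4 · 337^2 ≡ 401 · 547 · 714 · 605 ≡ 61 (mod 911).
So s = 61; s⁻¹ ≡ 687 (mod 911).
m = c₂ · s⁻¹ mod 911 = 79 · 687 mod 911 = 524.

524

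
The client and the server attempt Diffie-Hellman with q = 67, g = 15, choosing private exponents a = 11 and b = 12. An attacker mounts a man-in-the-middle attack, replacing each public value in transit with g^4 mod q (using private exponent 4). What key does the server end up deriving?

40

The server receives an attacker's public value M = 15^4 mod 67 instead of the honest one.
15^1 ≡ 15 (mod 67)
15^2 = (15^1)^2 ≡ 15^2 = 225 ≡ 24 (mod 67)
15^4 = (15^2)^2 ≡ 24^2 = 576 ≡ 40 (mod 67)
So M = 40. The server computes K = M^12 mod 67.
40^1 ≡ 40 (mod 67)
40^2 = (40^1)^2 ≡ 40^2 = 1600 ≡ 59 (mod 67)
40^4 = (40^2)^2 ≡ 59^2 = 3481 ≡ 64 (mod 67)
40^8 = (40^4)^2 ≡ 64^2 = 4096 ≡ 9 (mod 67)
40^12 = 40^8 · 40^4 ≡ 9 · 64 ≡ 40 (mod 67).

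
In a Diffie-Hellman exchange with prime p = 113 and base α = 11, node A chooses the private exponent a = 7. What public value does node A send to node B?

Public value = 11^{7} \pmod{113}.
11^1 ≡ 11 (mod 113)
11^2 = (11^1)^2 ≡ 11^2 = 121 ≡ 8 (mod 113)
11^4 = (11^2)^2 ≡ 8^2 = 64 ≡ 64 (mod 113)
11^7 = 11^4 · 11^2 · 11^1 ≡ 64 · 8 · 11 ≡ 95 (mod 113).

95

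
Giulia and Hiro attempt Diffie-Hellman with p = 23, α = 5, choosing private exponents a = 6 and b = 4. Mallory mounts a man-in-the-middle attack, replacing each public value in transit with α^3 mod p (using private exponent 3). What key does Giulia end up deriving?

6

Giulia receives Mallory's public value M = 5^3 mod 23 instead of the honest one.
5^1 ≡ 5 (mod 23)
5^2 = (5^1)^2 ≡ 5^2 = 25 ≡ 2 (mod 23)
5^3 = 5^2 · 5^1 ≡ 2 · 5 ≡ 10 (mod 23).
So M = 10. Giulia computes K = M^6 mod 23.
10^1 ≡ 10 (mod 23)
10^2 = (10^1)^2 ≡ 10^2 = 100 ≡ 8 (mod 23)
10^4 = (10^2)^2 ≡ 8^2 = 64 ≡ 18 (mod 23)
10^6 = 10^4 · 10^2 ≡ 18 · 8 ≡ 6 (mod 23).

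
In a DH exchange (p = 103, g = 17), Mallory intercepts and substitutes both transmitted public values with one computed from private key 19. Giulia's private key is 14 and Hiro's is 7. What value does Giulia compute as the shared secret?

Giulia receives Mallory's public value M = 17^19 mod 103 instead of the honest one.
17^1 ≡ 17 (mod 103)
17^2 = (17^1)^2 ≡ 17^2 = 289 ≡ 83 (mod 103)
17^4 = (17^2)^2 ≡ 83^2 = 6889 ≡ 91 (mod 103)
17^8 = (17^4)^2 ≡ 91^2 = 8281 ≡ 41 (mod 103)
17^16 = (17^8)^2 ≡ 41^2 = 1681 ≡ 33 (mod 103)
17^19 = 17^16 · 17^2 · 17^1 ≡ 33 · 83 · 17 ≡ 7 (mod 103).
So M = 7. Giulia computes K = M^14 mod 103.
7^1 ≡ 7 (mod 103)
7^2 = (7^1)^2 ≡ 7^2 = 49 ≡ 49 (mod 103)
7^4 = (7^2)^2 ≡ 49^2 = 2401 ≡ 32 (mod 103)
7^8 = (7^4)^2 ≡ 32^2 = 1024 ≡ 97 (mod 103)
7^14 = 7^8 · 7^4 · 7^2 ≡ 97 · 32 · 49 ≡ 68 (mod 103).

68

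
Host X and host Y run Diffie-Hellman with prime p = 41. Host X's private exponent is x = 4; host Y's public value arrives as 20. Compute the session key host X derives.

Shared key K = 20^4 mod 41.
20^1 ≡ 20 (mod 41)
20^2 = (20^1)^2 ≡ 20^2 = 400 ≡ 31 (mod 41)
20^4 = (20^2)^2 ≡ 31^2 = 961 ≡ 18 (mod 41)

18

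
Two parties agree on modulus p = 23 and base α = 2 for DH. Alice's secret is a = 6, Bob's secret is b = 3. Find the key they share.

13

Bob sends B = α^b mod p = 2^3 mod 23.
2^1 ≡ 2 (mod 23)
2^2 = (2^1)^2 ≡ 2^2 = 4 ≡ 4 (mod 23)
2^3 = 2^2 · 2^1 ≡ 4 · 2 ≡ 8 (mod 23).
So B = 8. Alice then computes K = B^a mod p = 8^6 mod 23.
8^1 ≡ 8 (mod 23)
8^2 = (8^1)^2 ≡ 8^2 = 64 ≡ 18 (mod 23)
8^4 = (8^2)^2 ≡ 18^2 = 324 ≡ 2 (mod 23)
8^6 = 8^4 · 8^2 ≡ 2 · 18 ≡ 13 (mod 23).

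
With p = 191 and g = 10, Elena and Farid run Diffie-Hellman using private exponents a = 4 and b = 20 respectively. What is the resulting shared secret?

154

Elena sends A = g^a mod p = 10^4 mod 191.
10^1 ≡ 10 (mod 191)
10^2 = (10^1)^2 ≡ 10^2 = 100 ≡ 100 (mod 191)
10^4 = (10^2)^2 ≡ 100^2 = 10000 ≡ 68 (mod 191)
So A = 68. Farid then computes K = A^b mod p = 68^20 mod 191.
68^1 ≡ 68 (mod 191)
68^2 = (68^1)^2 ≡ 68^2 = 4624 ≡ 40 (mod 191)
68^4 = (68^2)^2 ≡ 40^2 = 1600 ≡ 72 (mod 191)
68^8 = (68^4)^2 ≡ 72^2 = 5184 ≡ 27 (mod 191)
68^16 = (68^8)^2 ≡ 27^2 = 729 ≡ 156 (mod 191)
68^20 = 68^16 · 68^4 ≡ 156 · 72 ≡ 154 (mod 191).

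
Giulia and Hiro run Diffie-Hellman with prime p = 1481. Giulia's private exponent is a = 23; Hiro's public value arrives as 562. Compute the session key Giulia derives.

Shared key K = 562^23 mod 1481.
562^1 ≡ 562 (mod 1481)
562^2 = (562^1)^2 ≡ 562^2 = 315844 ≡ 391 (mod 1481)
562^4 = (562^2)^2 ≡ 391^2 = 152881 ≡ 338 (mod 1481)
562^8 = (562^4)^2 ≡ 338^2 = 114244 ≡ 207 (mod 1481)
562^16 = (562^8)^2 ≡ 207^2 = 42849 ≡ 1381 (mod 1481)
562^23 = 562^16 · 562^4 · 562^2 · 562^1 ≡ 1381 · 338 · 391 · 562 ≡ 564 (mod 1481).

564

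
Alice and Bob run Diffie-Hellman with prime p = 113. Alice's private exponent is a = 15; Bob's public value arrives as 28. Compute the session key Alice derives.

Shared key K = 28^15 mod 113.
28^1 ≡ 28 (mod 113)
28^2 = (28^1)^2 ≡ 28^2 = 784 ≡ 106 (mod 113)
28^4 = (28^2)^2 ≡ 106^2 = 11236 ≡ 49 (mod 113)
28^8 = (28^4)^2 ≡ 49^2 = 2401 ≡ 28 (mod 113)
28^15 = 28^8 · 28^4 · 28^2 · 28^1 ≡ 28 · 49 · 106 · 28 ≡ 28 (mod 113).

28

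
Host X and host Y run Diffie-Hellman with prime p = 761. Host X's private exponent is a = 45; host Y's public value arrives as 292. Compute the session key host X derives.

454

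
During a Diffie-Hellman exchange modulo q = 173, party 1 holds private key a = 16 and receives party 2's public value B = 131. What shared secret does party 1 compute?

136

Shared key K = 131^16 mod 173.
131^1 ≡ 131 (mod 173)
131^2 = (131^1)^2 ≡ 131^2 = 17161 ≡ 34 (mod 173)
131^4 = (131^2)^2 ≡ 34^2 = 1156 ≡ 118 (mod 173)
131^8 = (131^4)^2 ≡ 118^2 = 13924 ≡ 84 (mod 173)
131^16 = (131^8)^2 ≡ 84^2 = 7056 ≡ 136 (mod 173)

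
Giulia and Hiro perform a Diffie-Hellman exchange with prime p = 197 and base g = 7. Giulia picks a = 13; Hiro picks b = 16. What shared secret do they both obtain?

24

Hiro sends B = g^b mod p = 7^16 mod 197.
7^1 ≡ 7 (mod 197)
7^2 = (7^1)^2 ≡ 7^2 = 49 ≡ 49 (mod 197)
7^4 = (7^2)^2 ≡ 49^2 = 2401 ≡ 37 (mod 197)
7^8 = (7^4)^2 ≡ 37^2 = 1369 ≡ 187 (mod 197)
7^16 = (7^8)^2 ≡ 187^2 = 34969 ≡ 100 (mod 197)
So B = 100. Giulia then computes K = B^a mod p = 100^13 mod 197.
100^1 ≡ 100 (mod 197)
100^2 = (100^1)^2 ≡ 100^2 = 10000 ≡ 150 (mod 197)
100^4 = (100^2)^2 ≡ 150^2 = 22500 ≡ 42 (mod 197)
100^8 = (100^4)^2 ≡ 42^2 = 1764 ≡ 188 (mod 197)
100^13 = 100^8 · 100^4 · 100^1 ≡ 188 · 42 · 100 ≡ 24 (mod 197).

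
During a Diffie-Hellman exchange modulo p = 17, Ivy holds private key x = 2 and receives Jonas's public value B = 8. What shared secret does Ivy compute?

Shared key K = 8^2 mod 17.
8^1 ≡ 8 (mod 17)
8^2 = (8^1)^2 ≡ 8^2 = 64 ≡ 13 (mod 17)

13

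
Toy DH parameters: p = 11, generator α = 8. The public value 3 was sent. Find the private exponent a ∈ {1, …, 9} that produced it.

Try successive powers of 8 modulo 11:
8^1 ≡ 8
8^2 ≡ 9
8^3 ≡ 6
8^4 ≡ 4
8^5 ≡ 10
8^6 ≡ 3
Found: a = 6.

6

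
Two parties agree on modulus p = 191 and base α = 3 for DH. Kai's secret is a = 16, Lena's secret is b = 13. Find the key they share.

Kai sends A = α^a mod p = 3^16 mod 191.
3^1 ≡ 3 (mod 191)
3^2 = (3^1)^2 ≡ 3^2 = 9 ≡ 9 (mod 191)
3^4 = (3^2)^2 ≡ 9^2 = 81 ≡ 81 (mod 191)
3^8 = (3^4)^2 ≡ 81^2 = 6561 ≡ 67 (mod 191)
3^16 = (3^8)^2 ≡ 67^2 = 4489 ≡ 96 (mod 191)
So A = 96. Lena then computes K = A^b mod p = 96^13 mod 191.
96^1 ≡ 96 (mod 191)
96^2 = (96^1)^2 ≡ 96^2 = 9216 ≡ 48 (mod 191)
96^4 = (96^2)^2 ≡ 48^2 = 2304 ≡ 12 (mod 191)
96^8 = (96^4)^2 ≡ 12^2 = 144 ≡ 144 (mod 191)
96^13 = 96^8 · 96^4 · 96^1 ≡ 144 · 12 · 96 ≡ 100 (mod 191).

100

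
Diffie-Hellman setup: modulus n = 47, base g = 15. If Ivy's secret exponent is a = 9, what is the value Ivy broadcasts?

23

Public value = 15^9 mod 47.
15^1 ≡ 15 (mod 47)
15^2 = (15^1)^2 ≡ 15^2 = 225 ≡ 37 (mod 47)
15^4 = (15^2)^2 ≡ 37^2 = 1369 ≡ 6 (mod 47)
15^8 = (15^4)^2 ≡ 6^2 = 36 ≡ 36 (mod 47)
15^9 = 15^8 · 15^1 ≡ 36 · 15 ≡ 23 (mod 47).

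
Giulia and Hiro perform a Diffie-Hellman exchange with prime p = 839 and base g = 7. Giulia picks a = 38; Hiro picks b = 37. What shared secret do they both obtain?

23

Giulia sends A = g^a mod p = 7^38 mod 839.
7^1 ≡ 7 (mod 839)
7^2 = (7^1)^2 ≡ 7^2 = 49 ≡ 49 (mod 839)
7^4 = (7^2)^2 ≡ 49^2 = 2401 ≡ 723 (mod 839)
7^8 = (7^4)^2 ≡ 723^2 = 522729 ≡ 32 (mod 839)
7^16 = (7^8)^2 ≡ 32^2 = 1024 ≡ 185 (mod 839)
7^32 = (7^16)^2 ≡ 185^2 = 34225 ≡ 665 (mod 839)
7^38 = 7^32 · 7^4 · 7^2 ≡ 665 · 723 · 49 ≡ 674 (mod 839).
So A = 674. Hiro then computes K = A^b mod p = 674^37 mod 839.
674^1 ≡ 674 (mod 839)
674^2 = (674^1)^2 ≡ 674^2 = 454276 ≡ 377 (mod 839)
674^4 = (674^2)^2 ≡ 377^2 = 142129 ≡ 338 (mod 839)
674^8 = (674^4)^2 ≡ 338^2 = 114244 ≡ 140 (mod 839)
674^16 = (674^8)^2 ≡ 140^2 = 19600 ≡ 303 (mod 839)
674^32 = (674^16)^2 ≡ 303^2 = 91809 ≡ 358 (mod 839)
674^37 = 674^32 · 674^4 · 674^1 ≡ 358 · 338 · 674 ≡ 23 (mod 839).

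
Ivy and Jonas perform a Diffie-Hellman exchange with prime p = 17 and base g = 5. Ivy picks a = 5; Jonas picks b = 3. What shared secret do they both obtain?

7

Ivy sends A = g^a mod p = 5^5 mod 17.
5^1 ≡ 5 (mod 17)
5^2 = (5^1)^2 ≡ 5^2 = 25 ≡ 8 (mod 17)
5^4 = (5^2)^2 ≡ 8^2 = 64 ≡ 13 (mod 17)
5^5 = 5^4 · 5^1 ≡ 13 · 5 ≡ 14 (mod 17).
So A = 14. Jonas then computes K = A^b mod p = 14^3 mod 17.
14^1 ≡ 14 (mod 17)
14^2 = (14^1)^2 ≡ 14^2 = 196 ≡ 9 (mod 17)
14^3 = 14^2 · 14^1 ≡ 9 · 14 ≡ 7 (mod 17).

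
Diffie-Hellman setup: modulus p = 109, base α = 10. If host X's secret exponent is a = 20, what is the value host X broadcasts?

Public value = 10^20 mod 109.
10^1 ≡ 10 (mod 109)
10^2 = (10^1)^2 ≡ 10^2 = 100 ≡ 100 (mod 109)
10^4 = (10^2)^2 ≡ 100^2 = 10000 ≡ 81 (mod 109)
10^8 = (10^4)^2 ≡ 81^2 = 6561 ≡ 21 (mod 109)
10^16 = (10^8)^2 ≡ 21^2 = 441 ≡ 5 (mod 109)
10^20 = 10^16 · 10^4 ≡ 5 · 81 ≡ 78 (mod 109).

78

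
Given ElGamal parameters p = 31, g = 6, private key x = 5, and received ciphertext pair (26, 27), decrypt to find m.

Shared mask s = c₁^x mod p = 26^5 mod 31.
26^1 ≡ 26 (mod 31)
26^2 = (26^1)^2 ≡ 26^2 = 676 ≡ 25 (mod 31)
26^4 = (26^2)^2 ≡ 25^2 = 625 ≡ 5 (mod 31)
26^5 = 26^4 · 26^1 ≡ 5 · 26 ≡ 6 (mod 31).
So s = 6; s⁻¹ ≡ 26 (mod 31).
m = c₂ · s⁻¹ mod 31 = 27 · 26 mod 31 = 20.

20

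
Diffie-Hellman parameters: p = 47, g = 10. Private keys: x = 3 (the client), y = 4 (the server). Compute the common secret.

The client sends A = g^x mod p = 10^3 mod 47.
10^1 ≡ 10 (mod 47)
10^2 = (10^1)^2 ≡ 10^2 = 100 ≡ 6 (mod 47)
10^3 = 10^2 · 10^1 ≡ 6 · 10 ≡ 13 (mod 47).
So A = 13. The server then computes K = A^y mod p = 13^4 mod 47.
13^1 ≡ 13 (mod 47)
13^2 = (13^1)^2 ≡ 13^2 = 169 ≡ 28 (mod 47)
13^4 = (13^2)^2 ≡ 28^2 = 784 ≡ 32 (mod 47)

32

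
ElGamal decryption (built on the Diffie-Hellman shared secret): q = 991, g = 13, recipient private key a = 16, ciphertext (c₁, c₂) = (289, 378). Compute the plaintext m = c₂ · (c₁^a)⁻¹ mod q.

511

Shared mask s = c₁^a mod q = 289^16 mod 991.
289^1 ≡ 289 (mod 991)
289^2 = (289^1)^2 ≡ 289^2 = 83521 ≡ 277 (mod 991)
289^4 = (289^2)^2 ≡ 277^2 = 76729 ≡ 422 (mod 991)
289^8 = (289^4)^2 ≡ 422^2 = 178084 ≡ 695 (mod 991)
289^16 = (289^8)^2 ≡ 695^2 = 483025 ≡ 408 (mod 991)
So s = 408; s⁻¹ ≡ 974 (mod 991).
m = c₂ · s⁻¹ mod 991 = 378 · 974 mod 991 = 511.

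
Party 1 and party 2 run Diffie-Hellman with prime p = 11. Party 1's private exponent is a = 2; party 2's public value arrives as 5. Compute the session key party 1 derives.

Shared key K = 5^2 mod 11.
5^1 ≡ 5 (mod 11)
5^2 = (5^1)^2 ≡ 5^2 = 25 ≡ 3 (mod 11)

3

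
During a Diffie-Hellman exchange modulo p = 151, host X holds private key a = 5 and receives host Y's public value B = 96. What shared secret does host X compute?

135

Shared key K = 96^5 mod 151.
96^1 ≡ 96 (mod 151)
96^2 = (96^1)^2 ≡ 96^2 = 9216 ≡ 5 (mod 151)
96^4 = (96^2)^2 ≡ 5^2 = 25 ≡ 25 (mod 151)
96^5 = 96^4 · 96^1 ≡ 25 · 96 ≡ 135 (mod 151).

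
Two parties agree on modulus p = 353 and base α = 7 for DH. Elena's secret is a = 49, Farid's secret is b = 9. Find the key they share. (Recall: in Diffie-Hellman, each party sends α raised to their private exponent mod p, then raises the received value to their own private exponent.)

Elena sends A = α^a mod p = 7^49 mod 353.
7^1 ≡ 7 (mod 353)
7^2 = (7^1)^2 ≡ 7^2 = 49 ≡ 49 (mod 353)
7^4 = (7^2)^2 ≡ 49^2 = 2401 ≡ 283 (mod 353)
7^8 = (7^4)^2 ≡ 283^2 = 80089 ≡ 311 (mod 353)
7^16 = (7^8)^2 ≡ 311^2 = 96721 ≡ 352 (mod 353)
7^32 = (7^16)^2 ≡ 352^2 = 123904 ≡ 1 (mod 353)
7^49 = 7^32 · 7^16 · 7^1 ≡ 1 · 352 · 7 ≡ 346 (mod 353).
So A = 346. Farid then computes K = A^b mod p = 346^9 mod 353.
346^1 ≡ 346 (mod 353)
346^2 = (346^1)^2 ≡ 346^2 = 119716 ≡ 49 (mod 353)
346^4 = (346^2)^2 ≡ 49^2 = 2401 ≡ 283 (mod 353)
346^8 = (346^4)^2 ≡ 283^2 = 80089 ≡ 311 (mod 353)
346^9 = 346^8 · 346^1 ≡ 311 · 346 ≡ 294 (mod 353).

294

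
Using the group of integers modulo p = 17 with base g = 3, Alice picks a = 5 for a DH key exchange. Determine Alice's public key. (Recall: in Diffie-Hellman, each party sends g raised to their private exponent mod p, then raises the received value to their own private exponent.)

5

Public value = 3^5 (mod 17).
3^1 ≡ 3 (mod 17)
3^2 = (3^1)^2 ≡ 3^2 = 9 ≡ 9 (mod 17)
3^4 = (3^2)^2 ≡ 9^2 = 81 ≡ 13 (mod 17)
3^5 = 3^4 · 3^1 ≡ 13 · 3 ≡ 5 (mod 17).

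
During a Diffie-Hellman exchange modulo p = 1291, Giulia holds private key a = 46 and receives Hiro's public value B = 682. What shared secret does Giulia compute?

782

Shared key K = 682^46 mod 1291.
682^1 ≡ 682 (mod 1291)
682^2 = (682^1)^2 ≡ 682^2 = 465124 ≡ 364 (mod 1291)
682^4 = (682^2)^2 ≡ 364^2 = 132496 ≡ 814 (mod 1291)
682^8 = (682^4)^2 ≡ 814^2 = 662596 ≡ 313 (mod 1291)
682^16 = (682^8)^2 ≡ 313^2 = 97969 ≡ 1144 (mod 1291)
682^32 = (682^16)^2 ≡ 1144^2 = 1308736 ≡ 953 (mod 1291)
682^46 = 682^32 · 682^8 · 682^4 · 682^2 ≡ 953 · 313 · 814 · 364 ≡ 782 (mod 1291).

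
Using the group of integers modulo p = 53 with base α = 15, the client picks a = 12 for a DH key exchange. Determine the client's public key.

Public value = 15^12 mod 53.
15^1 ≡ 15 (mod 53)
15^2 = (15^1)^2 ≡ 15^2 = 225 ≡ 13 (mod 53)
15^4 = (15^2)^2 ≡ 13^2 = 169 ≡ 10 (mod 53)
15^8 = (15^4)^2 ≡ 10^2 = 100 ≡ 47 (mod 53)
15^12 = 15^8 · 15^4 ≡ 47 · 10 ≡ 46 (mod 53).

46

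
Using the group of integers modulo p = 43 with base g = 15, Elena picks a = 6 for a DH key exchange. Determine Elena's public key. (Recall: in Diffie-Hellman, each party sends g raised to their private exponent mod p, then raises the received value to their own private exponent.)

11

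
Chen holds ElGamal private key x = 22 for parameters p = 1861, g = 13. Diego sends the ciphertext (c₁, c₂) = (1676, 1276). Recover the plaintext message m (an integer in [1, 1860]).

Shared mask s = c₁^x mod p = 1676^22 mod 1861.
1676^1 ≡ 1676 (mod 1861)
1676^2 = (1676^1)^2 ≡ 1676^2 = 2808976 ≡ 727 (mod 1861)
1676^4 = (1676^2)^2 ≡ 727^2 = 528529 ≡ 5 (mod 1861)
1676^8 = (1676^4)^2 ≡ 5^2 = 25 ≡ 25 (mod 1861)
1676^16 = (1676^8)^2 ≡ 25^2 = 625 ≡ 625 (mod 1861)
1676^22 = 1676^16 · 1676^4 · 1676^2 ≡ 625 · 5 · 727 ≡ 1455 (mod 1861).
So s = 1455; s⁻¹ ≡ 958 (mod 1861).
m = c₂ · s⁻¹ mod 1861 = 1276 · 958 mod 1861 = 1592.

1592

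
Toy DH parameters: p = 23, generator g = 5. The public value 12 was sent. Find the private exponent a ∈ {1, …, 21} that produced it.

Try successive powers of 5 modulo 23:
5^1 ≡ 5
5^2 ≡ 2
5^3 ≡ 10
5^4 ≡ 4
5^5 ≡ 20
5^6 ≡ 8
5^7 ≡ 17
5^8 ≡ 16
5^9 ≡ 11
5^10 ≡ 9
5^11 ≡ 22
5^12 ≡ 18
5^13 ≡ 21
5^14 ≡ 13
5^15 ≡ 19
5^16 ≡ 3
5^17 ≡ 15
5^18 ≡ 6
5^19 ≡ 7
5^20 ≡ 12
Found: a = 20.

20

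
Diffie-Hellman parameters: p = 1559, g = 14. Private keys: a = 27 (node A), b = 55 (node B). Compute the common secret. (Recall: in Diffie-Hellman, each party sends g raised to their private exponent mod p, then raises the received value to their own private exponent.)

Node A sends A = g^a mod p = 14^27 mod 1559.
14^1 ≡ 14 (mod 1559)
14^2 = (14^1)^2 ≡ 14^2 = 196 ≡ 196 (mod 1559)
14^4 = (14^2)^2 ≡ 196^2 = 38416 ≡ 1000 (mod 1559)
14^8 = (14^4)^2 ≡ 1000^2 = 1000000 ≡ 681 (mod 1559)
14^16 = (14^8)^2 ≡ 681^2 = 463761 ≡ 738 (mod 1559)
14^27 = 14^16 · 14^8 · 14^2 · 14^1 ≡ 738 · 681 · 196 · 14 ≡ 1340 (mod 1559).
So A = 1340. Node B then computes K = A^b mod p = 1340^55 mod 1559.
1340^1 ≡ 1340 (mod 1559)
1340^2 = (1340^1)^2 ≡ 1340^2 = 1795600 ≡ 1191 (mod 1559)
1340^4 = (1340^2)^2 ≡ 1191^2 = 1418481 ≡ 1350 (mod 1559)
1340^8 = (1340^4)^2 ≡ 1350^2 = 1822500 ≡ 29 (mod 1559)
1340^16 = (1340^8)^2 ≡ 29^2 = 841 ≡ 841 (mod 1559)
1340^32 = (1340^16)^2 ≡ 841^2 = 707281 ≡ 1054 (mod 1559)
1340^55 = 1340^32 · 1340^16 · 1340^4 · 1340^2 · 1340^1 ≡ 1054 · 841 · 1350 · 1191 · 1340 ≡ 87 (mod 1559).

87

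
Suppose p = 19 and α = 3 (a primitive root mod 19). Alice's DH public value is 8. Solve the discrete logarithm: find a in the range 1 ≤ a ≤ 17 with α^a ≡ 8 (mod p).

3

Try successive powers of 3 modulo 19:
3^1 ≡ 3
3^2 ≡ 9
3^3 ≡ 8
Found: a = 3.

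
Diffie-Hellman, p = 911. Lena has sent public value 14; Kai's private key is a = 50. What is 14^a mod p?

581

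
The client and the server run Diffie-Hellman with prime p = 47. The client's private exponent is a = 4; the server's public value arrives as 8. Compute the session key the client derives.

7

Shared key K = 8^4 mod 47.
8^1 ≡ 8 (mod 47)
8^2 = (8^1)^2 ≡ 8^2 = 64 ≡ 17 (mod 47)
8^4 = (8^2)^2 ≡ 17^2 = 289 ≡ 7 (mod 47)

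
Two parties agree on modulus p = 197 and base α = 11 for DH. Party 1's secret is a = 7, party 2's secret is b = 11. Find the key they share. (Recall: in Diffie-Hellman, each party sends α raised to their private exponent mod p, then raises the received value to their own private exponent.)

Party 2 sends B = α^b mod p = 11^11 mod 197.
11^1 ≡ 11 (mod 197)
11^2 = (11^1)^2 ≡ 11^2 = 121 ≡ 121 (mod 197)
11^4 = (11^2)^2 ≡ 121^2 = 14641 ≡ 63 (mod 197)
11^8 = (11^4)^2 ≡ 63^2 = 3969 ≡ 29 (mod 197)
11^11 = 11^8 · 11^2 · 11^1 ≡ 29 · 121 · 11 ≡ 184 (mod 197).
So B = 184. Party 1 then computes K = B^a mod p = 184^7 mod 197.
184^1 ≡ 184 (mod 197)
184^2 = (184^1)^2 ≡ 184^2 = 33856 ≡ 169 (mod 197)
184^4 = (184^2)^2 ≡ 169^2 = 28561 ≡ 193 (mod 197)
184^7 = 184^4 · 184^2 · 184^1 ≡ 193 · 169 · 184 ≡ 120 (mod 197).

120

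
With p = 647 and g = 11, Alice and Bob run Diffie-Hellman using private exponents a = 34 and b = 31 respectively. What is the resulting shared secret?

Bob sends B = g^b mod p = 11^31 mod 647.
11^1 ≡ 11 (mod 647)
11^2 = (11^1)^2 ≡ 11^2 = 121 ≡ 121 (mod 647)
11^4 = (11^2)^2 ≡ 121^2 = 14641 ≡ 407 (mod 647)
11^8 = (11^4)^2 ≡ 407^2 = 165649 ≡ 17 (mod 647)
11^16 = (11^8)^2 ≡ 17^2 = 289 ≡ 289 (mod 647)
11^31 = 11^16 · 11^8 · 11^4 · 11^2 · 11^1 ≡ 289 · 17 · 407 · 121 · 11 ≡ 417 (mod 647).
So B = 417. Alice then computes K = B^a mod p = 417^34 mod 647.
417^1 ≡ 417 (mod 647)
417^2 = (417^1)^2 ≡ 417^2 = 173889 ≡ 493 (mod 647)
417^4 = (417^2)^2 ≡ 493^2 = 243049 ≡ 424 (mod 647)
417^8 = (417^4)^2 ≡ 424^2 = 179776 ≡ 557 (mod 647)
417^16 = (417^8)^2 ≡ 557^2 = 310249 ≡ 336 (mod 647)
417^32 = (417^16)^2 ≡ 336^2 = 112896 ≡ 318 (mod 647)
417^34 = 417^32 · 417^2 ≡ 318 · 493 ≡ 200 (mod 647).

200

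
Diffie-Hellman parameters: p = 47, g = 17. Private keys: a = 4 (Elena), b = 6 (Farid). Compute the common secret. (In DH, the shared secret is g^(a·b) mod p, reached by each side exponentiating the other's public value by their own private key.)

17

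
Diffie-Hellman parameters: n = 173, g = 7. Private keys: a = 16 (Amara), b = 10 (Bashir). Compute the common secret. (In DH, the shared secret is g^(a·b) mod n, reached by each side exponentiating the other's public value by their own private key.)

47

Bashir sends B = g^b mod n = 7^10 mod 173.
7^1 ≡ 7 (mod 173)
7^2 = (7^1)^2 ≡ 7^2 = 49 ≡ 49 (mod 173)
7^4 = (7^2)^2 ≡ 49^2 = 2401 ≡ 152 (mod 173)
7^8 = (7^4)^2 ≡ 152^2 = 23104 ≡ 95 (mod 173)
7^10 = 7^8 · 7^2 ≡ 95 · 49 ≡ 157 (mod 173).
So B = 157. Amara then computes K = B^a mod n = 157^16 mod 173.
157^1 ≡ 157 (mod 173)
157^2 = (157^1)^2 ≡ 157^2 = 24649 ≡ 83 (mod 173)
157^4 = (157^2)^2 ≡ 83^2 = 6889 ≡ 142 (mod 173)
157^8 = (157^4)^2 ≡ 142^2 = 20164 ≡ 96 (mod 173)
157^16 = (157^8)^2 ≡ 96^2 = 9216 ≡ 47 (mod 173)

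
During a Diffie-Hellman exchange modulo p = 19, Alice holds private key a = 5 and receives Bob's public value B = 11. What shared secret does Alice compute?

7

Shared key K = 11^5 mod 19.
11^1 ≡ 11 (mod 19)
11^2 = (11^1)^2 ≡ 11^2 = 121 ≡ 7 (mod 19)
11^4 = (11^2)^2 ≡ 7^2 = 49 ≡ 11 (mod 19)
11^5 = 11^4 · 11^1 ≡ 11 · 11 ≡ 7 (mod 19).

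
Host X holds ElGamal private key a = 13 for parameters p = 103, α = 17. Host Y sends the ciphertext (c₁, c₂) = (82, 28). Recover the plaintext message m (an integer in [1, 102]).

82

Shared mask s = c₁^a mod p = 82^13 mod 103.
82^1 ≡ 82 (mod 103)
82^2 = (82^1)^2 ≡ 82^2 = 6724 ≡ 29 (mod 103)
82^4 = (82^2)^2 ≡ 29^2 = 841 ≡ 17 (mod 103)
82^8 = (82^4)^2 ≡ 17^2 = 289 ≡ 83 (mod 103)
82^13 = 82^8 · 82^4 · 82^1 ≡ 83 · 17 · 82 ≡ 33 (mod 103).
So s = 33; s⁻¹ ≡ 25 (mod 103).
m = c₂ · s⁻¹ mod 103 = 28 · 25 mod 103 = 82.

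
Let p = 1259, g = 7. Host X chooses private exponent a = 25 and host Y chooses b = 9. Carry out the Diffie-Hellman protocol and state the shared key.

315

Host Y sends B = g^b mod p = 7^9 mod 1259.
7^1 ≡ 7 (mod 1259)
7^2 = (7^1)^2 ≡ 7^2 = 49 ≡ 49 (mod 1259)
7^4 = (7^2)^2 ≡ 49^2 = 2401 ≡ 1142 (mod 1259)
7^8 = (7^4)^2 ≡ 1142^2 = 1304164 ≡ 1099 (mod 1259)
7^9 = 7^8 · 7^1 ≡ 1099 · 7 ≡ 139 (mod 1259).
So B = 139. Host X then computes K = B^a mod p = 139^25 mod 1259.
139^1 ≡ 139 (mod 1259)
139^2 = (139^1)^2 ≡ 139^2 = 19321 ≡ 436 (mod 1259)
139^4 = (139^2)^2 ≡ 436^2 = 190096 ≡ 1246 (mod 1259)
139^8 = (139^4)^2 ≡ 1246^2 = 1552516 ≡ 169 (mod 1259)
139^16 = (139^8)^2 ≡ 169^2 = 28561 ≡ 863 (mod 1259)
139^25 = 139^16 · 139^8 · 139^1 ≡ 863 · 169 · 139 ≡ 315 (mod 1259).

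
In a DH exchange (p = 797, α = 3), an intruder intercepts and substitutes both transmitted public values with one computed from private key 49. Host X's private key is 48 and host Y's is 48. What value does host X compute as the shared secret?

486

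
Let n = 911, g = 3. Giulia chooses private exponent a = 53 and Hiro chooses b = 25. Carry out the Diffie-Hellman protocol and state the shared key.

744

Giulia sends A = g^a mod n = 3^53 mod 911.
3^1 ≡ 3 (mod 911)
3^2 = (3^1)^2 ≡ 3^2 = 9 ≡ 9 (mod 911)
3^4 = (3^2)^2 ≡ 9^2 = 81 ≡ 81 (mod 911)
3^8 = (3^4)^2 ≡ 81^2 = 6561 ≡ 184 (mod 911)
3^16 = (3^8)^2 ≡ 184^2 = 33856 ≡ 149 (mod 911)
3^32 = (3^16)^2 ≡ 149^2 = 22201 ≡ 337 (mod 911)
3^53 = 3^32 · 3^16 · 3^4 · 3^1 ≡ 337 · 149 · 81 · 3 ≡ 736 (mod 911).
So A = 736. Hiro then computes K = A^b mod n = 736^25 mod 911.
736^1 ≡ 736 (mod 911)
736^2 = (736^1)^2 ≡ 736^2 = 541696 ≡ 562 (mod 911)
736^4 = (736^2)^2 ≡ 562^2 = 315844 ≡ 638 (mod 911)
736^8 = (736^4)^2 ≡ 638^2 = 407044 ≡ 738 (mod 911)
736^16 = (736^8)^2 ≡ 738^2 = 544644 ≡ 777 (mod 911)
736^25 = 736^16 · 736^8 · 736^1 ≡ 777 · 738 · 736 ≡ 744 (mod 911).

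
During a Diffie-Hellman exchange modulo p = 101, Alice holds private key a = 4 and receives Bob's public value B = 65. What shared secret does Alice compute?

Shared key K = 65^4 mod 101.
65^1 ≡ 65 (mod 101)
65^2 = (65^1)^2 ≡ 65^2 = 4225 ≡ 84 (mod 101)
65^4 = (65^2)^2 ≡ 84^2 = 7056 ≡ 87 (mod 101)

87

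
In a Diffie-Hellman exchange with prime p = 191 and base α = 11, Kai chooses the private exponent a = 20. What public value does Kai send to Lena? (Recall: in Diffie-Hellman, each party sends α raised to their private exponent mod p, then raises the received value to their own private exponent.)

180

Public value = 11^20 (mod 191).
11^1 ≡ 11 (mod 191)
11^2 = (11^1)^2 ≡ 11^2 = 121 ≡ 121 (mod 191)
11^4 = (11^2)^2 ≡ 121^2 = 14641 ≡ 125 (mod 191)
11^8 = (11^4)^2 ≡ 125^2 = 15625 ≡ 154 (mod 191)
11^16 = (11^8)^2 ≡ 154^2 = 23716 ≡ 32 (mod 191)
11^20 = 11^16 · 11^4 ≡ 32 · 125 ≡ 180 (mod 191).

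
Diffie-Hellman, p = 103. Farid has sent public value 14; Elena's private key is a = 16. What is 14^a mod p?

81

Shared key K = 14^16 mod 103.
14^1 ≡ 14 (mod 103)
14^2 = (14^1)^2 ≡ 14^2 = 196 ≡ 93 (mod 103)
14^4 = (14^2)^2 ≡ 93^2 = 8649 ≡ 100 (mod 103)
14^8 = (14^4)^2 ≡ 100^2 = 10000 ≡ 9 (mod 103)
14^16 = (14^8)^2 ≡ 9^2 = 81 ≡ 81 (mod 103)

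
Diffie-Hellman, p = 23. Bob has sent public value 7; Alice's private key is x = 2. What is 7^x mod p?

3

Shared key K = 7^2 mod 23.
7^1 ≡ 7 (mod 23)
7^2 = (7^1)^2 ≡ 7^2 = 49 ≡ 3 (mod 23)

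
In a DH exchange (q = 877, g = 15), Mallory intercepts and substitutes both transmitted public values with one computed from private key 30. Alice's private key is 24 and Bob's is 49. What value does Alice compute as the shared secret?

676

Alice receives Mallory's public value M = 15^30 mod 877 instead of the honest one.
15^1 ≡ 15 (mod 877)
15^2 = (15^1)^2 ≡ 15^2 = 225 ≡ 225 (mod 877)
15^4 = (15^2)^2 ≡ 225^2 = 50625 ≡ 636 (mod 877)
15^8 = (15^4)^2 ≡ 636^2 = 404496 ≡ 199 (mod 877)
15^16 = (15^8)^2 ≡ 199^2 = 39601 ≡ 136 (mod 877)
15^30 = 15^16 · 15^8 · 15^4 · 15^2 ≡ 136 · 199 · 636 · 225 ≡ 90 (mod 877).
So M = 90. Alice computes K = M^24 mod 877.
90^1 ≡ 90 (mod 877)
90^2 = (90^1)^2 ≡ 90^2 = 8100 ≡ 207 (mod 877)
90^4 = (90^2)^2 ≡ 207^2 = 42849 ≡ 753 (mod 877)
90^8 = (90^4)^2 ≡ 753^2 = 567009 ≡ 467 (mod 877)
90^16 = (90^8)^2 ≡ 467^2 = 218089 ≡ 593 (mod 877)
90^24 = 90^16 · 90^8 ≡ 593 · 467 ≡ 676 (mod 877).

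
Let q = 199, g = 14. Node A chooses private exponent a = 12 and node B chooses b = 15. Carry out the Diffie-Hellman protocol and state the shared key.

188

Node B sends B = g^b mod q = 14^15 mod 199.
14^1 ≡ 14 (mod 199)
14^2 = (14^1)^2 ≡ 14^2 = 196 ≡ 196 (mod 199)
14^4 = (14^2)^2 ≡ 196^2 = 38416 ≡ 9 (mod 199)
14^8 = (14^4)^2 ≡ 9^2 = 81 ≡ 81 (mod 199)
14^15 = 14^8 · 14^4 · 14^2 · 14^1 ≡ 81 · 9 · 196 · 14 ≡ 28 (mod 199).
So B = 28. Node A then computes K = B^a mod q = 28^12 mod 199.
28^1 ≡ 28 (mod 199)
28^2 = (28^1)^2 ≡ 28^2 = 784 ≡ 187 (mod 199)
28^4 = (28^2)^2 ≡ 187^2 = 34969 ≡ 144 (mod 199)
28^8 = (28^4)^2 ≡ 144^2 = 20736 ≡ 40 (mod 199)
28^12 = 28^8 · 28^4 ≡ 40 · 144 ≡ 188 (mod 199).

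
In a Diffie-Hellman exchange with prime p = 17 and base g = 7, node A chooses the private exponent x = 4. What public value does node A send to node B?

Public value = 7^4 (mod 17).
7^1 ≡ 7 (mod 17)
7^2 = (7^1)^2 ≡ 7^2 = 49 ≡ 15 (mod 17)
7^4 = (7^2)^2 ≡ 15^2 = 225 ≡ 4 (mod 17)

4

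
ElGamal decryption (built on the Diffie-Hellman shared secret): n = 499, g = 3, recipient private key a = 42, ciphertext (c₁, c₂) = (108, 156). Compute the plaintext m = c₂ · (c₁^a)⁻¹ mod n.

Shared mask s = c₁^a mod n = 108^42 mod 499.
108^1 ≡ 108 (mod 499)
108^2 = (108^1)^2 ≡ 108^2 = 11664 ≡ 187 (mod 499)
108^4 = (108^2)^2 ≡ 187^2 = 34969 ≡ 39 (mod 499)
108^8 = (108^4)^2 ≡ 39^2 = 1521 ≡ 24 (mod 499)
108^16 = (108^8)^2 ≡ 24^2 = 576 ≡ 77 (mod 499)
108^32 = (108^16)^2 ≡ 77^2 = 5929 ≡ 440 (mod 499)
108^42 = 108^32 · 108^8 · 108^2 ≡ 440 · 24 · 187 ≡ 177 (mod 499).
So s = 177; s⁻¹ ≡ 234 (mod 499).
m = c₂ · s⁻¹ mod 499 = 156 · 234 mod 499 = 77.

77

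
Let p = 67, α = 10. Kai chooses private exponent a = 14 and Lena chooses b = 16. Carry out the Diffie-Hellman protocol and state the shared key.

26

Lena sends B = α^b mod p = 10^16 mod 67.
10^1 ≡ 10 (mod 67)
10^2 = (10^1)^2 ≡ 10^2 = 100 ≡ 33 (mod 67)
10^4 = (10^2)^2 ≡ 33^2 = 1089 ≡ 17 (mod 67)
10^8 = (10^4)^2 ≡ 17^2 = 289 ≡ 21 (mod 67)
10^16 = (10^8)^2 ≡ 21^2 = 441 ≡ 39 (mod 67)
So B = 39. Kai then computes K = B^a mod p = 39^14 mod 67.
39^1 ≡ 39 (mod 67)
39^2 = (39^1)^2 ≡ 39^2 = 1521 ≡ 47 (mod 67)
39^4 = (39^2)^2 ≡ 47^2 = 2209 ≡ 65 (mod 67)
39^8 = (39^4)^2 ≡ 65^2 = 4225 ≡ 4 (mod 67)
39^14 = 39^8 · 39^4 · 39^2 ≡ 4 · 65 · 47 ≡ 26 (mod 67).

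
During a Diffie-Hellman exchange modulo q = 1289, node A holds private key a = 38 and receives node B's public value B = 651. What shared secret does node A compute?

516

Shared key K = 651^38 mod 1289.
651^1 ≡ 651 (mod 1289)
651^2 = (651^1)^2 ≡ 651^2 = 423801 ≡ 1009 (mod 1289)
651^4 = (651^2)^2 ≡ 1009^2 = 1018081 ≡ 1060 (mod 1289)
651^8 = (651^4)^2 ≡ 1060^2 = 1123600 ≡ 881 (mod 1289)
651^16 = (651^8)^2 ≡ 881^2 = 776161 ≡ 183 (mod 1289)
651^32 = (651^16)^2 ≡ 183^2 = 33489 ≡ 1264 (mod 1289)
651^38 = 651^32 · 651^4 · 651^2 ≡ 1264 · 1060 · 1009 ≡ 516 (mod 1289).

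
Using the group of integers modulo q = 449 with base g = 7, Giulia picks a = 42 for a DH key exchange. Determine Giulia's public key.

122

Public value = 7^42 mod 449.
7^1 ≡ 7 (mod 449)
7^2 = (7^1)^2 ≡ 7^2 = 49 ≡ 49 (mod 449)
7^4 = (7^2)^2 ≡ 49^2 = 2401 ≡ 156 (mod 449)
7^8 = (7^4)^2 ≡ 156^2 = 24336 ≡ 90 (mod 449)
7^16 = (7^8)^2 ≡ 90^2 = 8100 ≡ 18 (mod 449)
7^32 = (7^16)^2 ≡ 18^2 = 324 ≡ 324 (mod 449)
7^42 = 7^32 · 7^8 · 7^2 ≡ 324 · 90 · 49 ≡ 122 (mod 449).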